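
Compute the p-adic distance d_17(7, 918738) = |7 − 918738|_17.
d_17(7, 918738) = 1/83521

Step 1 — x − y = 7 − 918738 = -918731. Step 2 — v_17(-918731) = 4 (factor: -918731 = −(17^4 · 11); the sign does not affect v_p). Step 3 — |x − y|_17 = 17^{-4} = 1/83521.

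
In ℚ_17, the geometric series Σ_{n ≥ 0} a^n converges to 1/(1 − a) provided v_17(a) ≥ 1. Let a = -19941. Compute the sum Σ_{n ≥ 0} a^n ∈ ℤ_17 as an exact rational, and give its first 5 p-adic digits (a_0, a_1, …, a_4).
Σ a^n = 1/(1 − a) = 1/19942;  first 5 digits = (1, 0, 16, 12, 0)

v_17(a) = 2 ≥ 1, so the series converges in ℤ_17 to 1/(1 − a) = 1/(1 − (-19941)) = 1/19942. Expand this rational in ℤ_17: compute digits iteratively via d_i = x_i mod 17, x_{i+1} = (x_i − d_i)/17. The first 5 digits are (1, 0, 16, 12, 0).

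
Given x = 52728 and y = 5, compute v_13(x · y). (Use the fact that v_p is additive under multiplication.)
v_13(263640) = 3

v_p(x) = 3 (factor: 52728 = 13^3 · 24); v_p(y) = 0 (factor: 5 = 13^0 · 5). Additivity: v_p(xy) = v_p(x) + v_p(y) = 3 + 0 = 3. (Direct check: xy = 263640 = 13^3 · (120).)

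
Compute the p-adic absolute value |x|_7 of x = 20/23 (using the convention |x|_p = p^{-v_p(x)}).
|20/23|_7 = 1

Step 1 — compute v_7(x) by factoring powers of 7 out of the numerator and denominator: v_7(20/23) = 0. Step 2 — apply |x|_p = p^{-v_p(x)} = 7^{0} = 1.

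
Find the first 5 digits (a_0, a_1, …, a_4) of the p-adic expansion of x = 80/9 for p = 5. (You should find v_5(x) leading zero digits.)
(a_0, …, a_4) = (0, 4, 4, 3, 2)

v_5(80/9) = 1, so a_0 = ... = a_0 = 0. Factor out: x = 5^1 · u with u = 16/9 a unit in ℤ_5. Expand u iteratively via a_{v+i} = u_i mod 5, u_{i+1} = (u_i − a_{v+i})/5:
  u_0 = 16/9;  a_1 = 4;  u_1 = (u_0 − 4)/5 = -4/9
  u_1 = -4/9;  a_2 = 4;  u_2 = (u_1 − 4)/5 = -8/9
  u_2 = -8/9;  a_3 = 3;  u_3 = (u_2 − 3)/5 = -7/9
  u_3 = -7/9;  a_4 = 2;  u_4 = (u_3 − 2)/5 = -5/9
Digits: (0, 4, 4, 3, 2).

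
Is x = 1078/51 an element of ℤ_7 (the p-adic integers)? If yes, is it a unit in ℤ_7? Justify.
x ∈ ℤ_7 but not a unit; v_7(x) = 2 > 0

ℤ_7 = {x ∈ ℚ_7 : v_7(x) ≥ 0} and ℤ_7^× = {x ∈ ℤ_7 : v_7(x) = 0}. Here v_7(1078/51) = v_7(num) − v_7(den) = 2; compare against these criteria.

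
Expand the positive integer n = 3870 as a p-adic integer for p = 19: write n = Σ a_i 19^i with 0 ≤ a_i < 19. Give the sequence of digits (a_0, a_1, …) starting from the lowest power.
(a_0, a_1, …) = (13, 13, 10)

Repeated division by 19 gives the digits low-to-high: 3870 = 13 + 13·19^1 + 10·19^2. Digit sequence: (13, 13, 10).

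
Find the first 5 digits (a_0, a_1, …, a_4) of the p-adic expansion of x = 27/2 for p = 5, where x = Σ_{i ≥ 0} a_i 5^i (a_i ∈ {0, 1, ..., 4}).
(a_0, …, a_4) = (1, 0, 3, 2, 2)

v_5(27/2) = 0 (numerator and denominator both coprime to 5), so x ∈ ℤ_5^×. Compute digits iteratively via a_i = x_i mod 5, x_{i+1} = (x_i − a_i)/5, with x_0 = x:
  x_0 = 27/2;  a_0 = 1;  x_1 = (x_0 − 1)/5 = 5/2
  x_1 = 5/2;  a_1 = 0;  x_2 = (x_1 − 0)/5 = 1/2
  x_2 = 1/2;  a_2 = 3;  x_3 = (x_2 − 3)/5 = -1/2
  x_3 = -1/2;  a_3 = 2;  x_4 = (x_3 − 2)/5 = -1/2
  x_4 = -1/2;  a_4 = 2;  x_5 = (x_4 − 2)/5 = -1/2
Digits: (1, 0, 3, 2, 2).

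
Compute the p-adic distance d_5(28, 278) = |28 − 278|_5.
d_5(28, 278) = 1/125

Step 1 — x − y = 28 − 278 = -250. Step 2 — v_5(-250) = 3 (factor: -250 = −(5^3 · 2); the sign does not affect v_p). Step 3 — |x − y|_5 = 5^{-3} = 1/125.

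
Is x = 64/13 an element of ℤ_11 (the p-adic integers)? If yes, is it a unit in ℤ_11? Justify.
x ∈ ℤ_11^× (unit); v_11(x) = 0

ℤ_11 = {x ∈ ℚ_11 : v_11(x) ≥ 0} and ℤ_11^× = {x ∈ ℤ_11 : v_11(x) = 0}. Here v_11(64/13) = v_11(num) − v_11(den) = 0; compare against these criteria.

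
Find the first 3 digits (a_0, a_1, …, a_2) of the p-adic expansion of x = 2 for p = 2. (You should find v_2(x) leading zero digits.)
(a_0, …, a_2) = (0, 1, 0)

v_2(2) = 1, so a_0 = ... = a_0 = 0. Factor out: x = 2^1 · u with u = 1 a unit in ℤ_2. Expand u iteratively via a_{v+i} = u_i mod 2, u_{i+1} = (u_i − a_{v+i})/2:
  u_0 = 1;  a_1 = 1;  u_1 = (u_0 − 1)/2 = 0
  u_1 = 0;  a_2 = 0;  u_2 = (u_1 − 0)/2 = 0
Digits: (0, 1, 0).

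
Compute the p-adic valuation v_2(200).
v_2(200) = 3

v_2(n) is the largest exponent k such that 2^k divides n. Factor out: 200 = 2^3 · 25. (Sign doesn't affect v_p.) So v_2(200) = 3.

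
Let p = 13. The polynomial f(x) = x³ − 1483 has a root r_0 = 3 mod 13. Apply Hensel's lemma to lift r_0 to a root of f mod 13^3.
r_2 = 276 (mod 2197)

Hensel: r_{i+1} = r_i − f(r_i)/f′(r_i) mod 13^{i+2}, where f′(x) = 3x². Iterate:
  r_0 = 3 (mod 13)
  r_1 = 107 (mod 169)
  r_2 = 276 (mod 2197)
Final: r = 276 with f(r) ≡ 0 mod 13^3.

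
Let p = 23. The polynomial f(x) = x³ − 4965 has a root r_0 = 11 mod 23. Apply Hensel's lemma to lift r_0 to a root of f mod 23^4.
r_3 = 167612 (mod 279841)

Hensel: r_{i+1} = r_i − f(r_i)/f′(r_i) mod 23^{i+2}, where f′(x) = 3x². Iterate:
  r_0 = 11 (mod 23)
  r_1 = 448 (mod 529)
  r_2 = 9441 (mod 12167)
  r_3 = 167612 (mod 279841)
Final: r = 167612 with f(r) ≡ 0 mod 23^4.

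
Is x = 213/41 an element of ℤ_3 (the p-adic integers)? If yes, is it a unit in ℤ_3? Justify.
x ∈ ℤ_3 but not a unit; v_3(x) = 1 > 0

ℤ_3 = {x ∈ ℚ_3 : v_3(x) ≥ 0} and ℤ_3^× = {x ∈ ℤ_3 : v_3(x) = 0}. Here v_3(213/41) = v_3(num) − v_3(den) = 1; compare against these criteria.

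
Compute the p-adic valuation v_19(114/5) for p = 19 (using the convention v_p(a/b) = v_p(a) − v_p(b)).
v_19(114/5) = 1

Factor powers of 19 from the numerator and denominator of the reduced fraction: 114 = 19^1 · 6 and 5 = 19^0 · 5. Apply v_p(a/b) = v_p(a) − v_p(b): v_19(114/5) = 1 − 0 = 1.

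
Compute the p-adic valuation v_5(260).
v_5(260) = 1

v_5(n) is the largest exponent k such that 5^k divides n. Factor out: 260 = 5^1 · 52. (Sign doesn't affect v_p.) So v_5(260) = 1.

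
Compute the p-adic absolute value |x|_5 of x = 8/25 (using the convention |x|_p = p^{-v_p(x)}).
|8/25|_5 = 25

Step 1 — compute v_5(x) by factoring powers of 5 out of the numerator and denominator: v_5(8/25) = -2. Step 2 — apply |x|_p = p^{-v_p(x)} = 5^{2} = 25.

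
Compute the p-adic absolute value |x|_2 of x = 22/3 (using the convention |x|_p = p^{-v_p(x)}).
|22/3|_2 = 1/2

Step 1 — compute v_2(x) by factoring powers of 2 out of the numerator and denominator: v_2(22/3) = 1. Step 2 — apply |x|_p = p^{-v_p(x)} = 2^{-1} = 1/2.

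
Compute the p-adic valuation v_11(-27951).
v_11(-27951) = 3

v_11(n) is the largest exponent k such that 11^k divides n. Factor out: -27951 = -11^3 · 21. (Sign doesn't affect v_p.) So v_11(-27951) = 3.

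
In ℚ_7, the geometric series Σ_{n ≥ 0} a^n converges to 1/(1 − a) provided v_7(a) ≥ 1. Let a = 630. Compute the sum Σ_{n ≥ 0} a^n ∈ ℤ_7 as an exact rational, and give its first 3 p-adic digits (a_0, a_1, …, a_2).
Σ a^n = 1/(1 − a) = -1/629;  first 3 digits = (1, 6, 6)

v_7(a) = 1 ≥ 1, so the series converges in ℤ_7 to 1/(1 − a) = 1/(1 − 630) = -1/629. Expand this rational in ℤ_7: compute digits iteratively via d_i = x_i mod 7, x_{i+1} = (x_i − d_i)/7. The first 3 digits are (1, 6, 6).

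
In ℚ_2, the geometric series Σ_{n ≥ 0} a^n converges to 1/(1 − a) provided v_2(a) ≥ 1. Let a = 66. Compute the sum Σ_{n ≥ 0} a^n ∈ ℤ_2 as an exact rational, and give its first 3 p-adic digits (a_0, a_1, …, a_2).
Σ a^n = 1/(1 − a) = -1/65;  first 3 digits = (1, 1, 1)

v_2(a) = 1 ≥ 1, so the series converges in ℤ_2 to 1/(1 − a) = 1/(1 − 66) = -1/65. Expand this rational in ℤ_2: compute digits iteratively via d_i = x_i mod 2, x_{i+1} = (x_i − d_i)/2. The first 3 digits are (1, 1, 1).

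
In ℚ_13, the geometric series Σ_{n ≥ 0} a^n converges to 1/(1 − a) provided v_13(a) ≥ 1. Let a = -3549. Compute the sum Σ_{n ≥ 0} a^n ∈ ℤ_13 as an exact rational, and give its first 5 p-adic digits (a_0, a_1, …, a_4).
Σ a^n = 1/(1 − a) = 1/3550;  first 5 digits = (1, 0, 5, 11, 11)

v_13(a) = 2 ≥ 1, so the series converges in ℤ_13 to 1/(1 − a) = 1/(1 − (-3549)) = 1/3550. Expand this rational in ℤ_13: compute digits iteratively via d_i = x_i mod 13, x_{i+1} = (x_i − d_i)/13. The first 5 digits are (1, 0, 5, 11, 11).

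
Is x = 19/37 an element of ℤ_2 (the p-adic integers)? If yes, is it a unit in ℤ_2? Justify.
x ∈ ℤ_2^× (unit); v_2(x) = 0

ℤ_2 = {x ∈ ℚ_2 : v_2(x) ≥ 0} and ℤ_2^× = {x ∈ ℤ_2 : v_2(x) = 0}. Here v_2(19/37) = v_2(num) − v_2(den) = 0; compare against these criteria.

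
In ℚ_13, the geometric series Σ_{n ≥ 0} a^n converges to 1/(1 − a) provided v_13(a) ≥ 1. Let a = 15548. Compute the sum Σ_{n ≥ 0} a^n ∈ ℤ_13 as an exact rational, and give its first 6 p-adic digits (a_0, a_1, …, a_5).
Σ a^n = 1/(1 − a) = -1/15547;  first 6 digits = (1, 0, 1, 7, 1, 1)

v_13(a) = 2 ≥ 1, so the series converges in ℤ_13 to 1/(1 − a) = 1/(1 − 15548) = -1/15547. Expand this rational in ℤ_13: compute digits iteratively via d_i = x_i mod 13, x_{i+1} = (x_i − d_i)/13. The first 6 digits are (1, 0, 1, 7, 1, 1).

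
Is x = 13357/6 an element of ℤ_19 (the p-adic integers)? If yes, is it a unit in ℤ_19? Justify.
x ∈ ℤ_19 but not a unit; v_19(x) = 2 > 0

ℤ_19 = {x ∈ ℚ_19 : v_19(x) ≥ 0} and ℤ_19^× = {x ∈ ℤ_19 : v_19(x) = 0}. Here v_19(13357/6) = v_19(num) − v_19(den) = 2; compare against these criteria.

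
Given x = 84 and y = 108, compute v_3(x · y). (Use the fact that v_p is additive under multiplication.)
v_3(9072) = 4

v_p(x) = 1 (factor: 84 = 3^1 · 28); v_p(y) = 3 (factor: 108 = 3^3 · 4). Additivity: v_p(xy) = v_p(x) + v_p(y) = 1 + 3 = 4. (Direct check: xy = 9072 = 3^4 · (112).)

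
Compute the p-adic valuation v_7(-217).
v_7(-217) = 1

v_7(n) is the largest exponent k such that 7^k divides n. Factor out: -217 = -7^1 · 31. (Sign doesn't affect v_p.) So v_7(-217) = 1.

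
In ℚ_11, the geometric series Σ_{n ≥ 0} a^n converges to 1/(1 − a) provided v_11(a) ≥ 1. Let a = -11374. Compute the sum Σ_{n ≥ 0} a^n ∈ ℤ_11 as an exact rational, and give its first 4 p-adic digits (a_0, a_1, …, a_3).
Σ a^n = 1/(1 − a) = 1/11375;  first 4 digits = (1, 0, 5, 2)

v_11(a) = 2 ≥ 1, so the series converges in ℤ_11 to 1/(1 − a) = 1/(1 − (-11374)) = 1/11375. Expand this rational in ℤ_11: compute digits iteratively via d_i = x_i mod 11, x_{i+1} = (x_i − d_i)/11. The first 4 digits are (1, 0, 5, 2).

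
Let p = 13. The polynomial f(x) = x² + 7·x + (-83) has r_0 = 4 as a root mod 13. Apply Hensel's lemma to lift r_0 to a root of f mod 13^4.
r_3 = 25796 (mod 28561)

Hensel: r_{i+1} = r_i − f(r_i)·(f′(r_i))^{-1} mod 13^{i+2}, f′(x) = 2x + 7. Iterate:
  r_0 = 4 (mod 13)
  r_1 = 108 (mod 169)
  r_2 = 1629 (mod 2197)
  r_3 = 25796 (mod 28561)
Final: r = 25796 satisfies f(r) ≡ 0 mod 13^4.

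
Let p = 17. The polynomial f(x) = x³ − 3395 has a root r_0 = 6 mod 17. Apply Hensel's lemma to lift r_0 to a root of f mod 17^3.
r_2 = 4630 (mod 4913)

Hensel: r_{i+1} = r_i − f(r_i)/f′(r_i) mod 17^{i+2}, where f′(x) = 3x². Iterate:
  r_0 = 6 (mod 17)
  r_1 = 6 (mod 289)
  r_2 = 4630 (mod 4913)
Final: r = 4630 with f(r) ≡ 0 mod 17^3.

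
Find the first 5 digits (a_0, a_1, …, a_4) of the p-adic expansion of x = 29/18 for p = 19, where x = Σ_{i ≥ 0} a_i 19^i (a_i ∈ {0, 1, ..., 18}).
(a_0, …, a_4) = (9, 7, 7, 7, 7)

v_19(29/18) = 0 (numerator and denominator both coprime to 19), so x ∈ ℤ_19^×. Compute digits iteratively via a_i = x_i mod 19, x_{i+1} = (x_i − a_i)/19, with x_0 = x:
  x_0 = 29/18;  a_0 = 9;  x_1 = (x_0 − 9)/19 = -7/18
  x_1 = -7/18;  a_1 = 7;  x_2 = (x_1 − 7)/19 = -7/18
  x_2 = -7/18;  a_2 = 7;  x_3 = (x_2 − 7)/19 = -7/18
  x_3 = -7/18;  a_3 = 7;  x_4 = (x_3 − 7)/19 = -7/18
  x_4 = -7/18;  a_4 = 7;  x_5 = (x_4 − 7)/19 = -7/18
Digits: (9, 7, 7, 7, 7).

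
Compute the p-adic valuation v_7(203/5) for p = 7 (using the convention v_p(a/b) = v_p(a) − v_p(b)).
v_7(203/5) = 1

Factor powers of 7 from the numerator and denominator of the reduced fraction: 203 = 7^1 · 29 and 5 = 7^0 · 5. Apply v_p(a/b) = v_p(a) − v_p(b): v_7(203/5) = 1 − 0 = 1.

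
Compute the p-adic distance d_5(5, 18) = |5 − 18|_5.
d_5(5, 18) = 1

Step 1 — x − y = 5 − 18 = -13. Step 2 — v_5(-13) = 0 (factor: -13 = −(5^0 · 13); the sign does not affect v_p). Step 3 — |x − y|_5 = 5^{0} = 1.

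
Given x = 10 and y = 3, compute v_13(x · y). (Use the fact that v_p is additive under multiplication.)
v_13(30) = 0

v_p(x) = 0 (factor: 10 = 13^0 · 10); v_p(y) = 0 (factor: 3 = 13^0 · 3). Additivity: v_p(xy) = v_p(x) + v_p(y) = 0 + 0 = 0. (Direct check: xy = 30 = 13^0 · (30).)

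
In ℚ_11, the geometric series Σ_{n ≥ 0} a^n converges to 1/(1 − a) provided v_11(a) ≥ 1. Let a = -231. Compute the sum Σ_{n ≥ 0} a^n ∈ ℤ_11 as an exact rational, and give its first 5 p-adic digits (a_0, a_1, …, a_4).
Σ a^n = 1/(1 − a) = 1/232;  first 5 digits = (1, 1, 10, 7, 9)

v_11(a) = 1 ≥ 1, so the series converges in ℤ_11 to 1/(1 − a) = 1/(1 − (-231)) = 1/232. Expand this rational in ℤ_11: compute digits iteratively via d_i = x_i mod 11, x_{i+1} = (x_i − d_i)/11. The first 5 digits are (1, 1, 10, 7, 9).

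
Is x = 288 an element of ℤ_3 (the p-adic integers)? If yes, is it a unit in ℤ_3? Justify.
x ∈ ℤ_3 but not a unit; v_3(x) = 2 > 0

ℤ_3 = {x ∈ ℚ_3 : v_3(x) ≥ 0} and ℤ_3^× = {x ∈ ℤ_3 : v_3(x) = 0}. Here v_3(288) = v_3(num) − v_3(den) = 2; compare against these criteria.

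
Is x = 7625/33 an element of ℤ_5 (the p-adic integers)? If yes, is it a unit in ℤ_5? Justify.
x ∈ ℤ_5 but not a unit; v_5(x) = 3 > 0

ℤ_5 = {x ∈ ℚ_5 : v_5(x) ≥ 0} and ℤ_5^× = {x ∈ ℤ_5 : v_5(x) = 0}. Here v_5(7625/33) = v_5(num) − v_5(den) = 3; compare against these criteria.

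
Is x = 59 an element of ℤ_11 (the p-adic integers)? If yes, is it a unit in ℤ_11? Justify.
x ∈ ℤ_11^× (unit); v_11(x) = 0

ℤ_11 = {x ∈ ℚ_11 : v_11(x) ≥ 0} and ℤ_11^× = {x ∈ ℤ_11 : v_11(x) = 0}. Here v_11(59) = v_11(num) − v_11(den) = 0; compare against these criteria.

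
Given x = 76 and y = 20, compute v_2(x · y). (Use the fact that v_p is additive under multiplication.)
v_2(1520) = 4

v_p(x) = 2 (factor: 76 = 2^2 · 19); v_p(y) = 2 (factor: 20 = 2^2 · 5). Additivity: v_p(xy) = v_p(x) + v_p(y) = 2 + 2 = 4. (Direct check: xy = 1520 = 2^4 · (95).)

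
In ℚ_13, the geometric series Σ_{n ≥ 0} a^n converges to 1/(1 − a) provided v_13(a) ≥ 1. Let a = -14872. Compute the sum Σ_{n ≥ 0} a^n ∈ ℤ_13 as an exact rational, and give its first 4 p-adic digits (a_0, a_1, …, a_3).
Σ a^n = 1/(1 − a) = 1/14873;  first 4 digits = (1, 0, 3, 6)

v_13(a) = 2 ≥ 1, so the series converges in ℤ_13 to 1/(1 − a) = 1/(1 − (-14872)) = 1/14873. Expand this rational in ℤ_13: compute digits iteratively via d_i = x_i mod 13, x_{i+1} = (x_i − d_i)/13. The first 4 digits are (1, 0, 3, 6).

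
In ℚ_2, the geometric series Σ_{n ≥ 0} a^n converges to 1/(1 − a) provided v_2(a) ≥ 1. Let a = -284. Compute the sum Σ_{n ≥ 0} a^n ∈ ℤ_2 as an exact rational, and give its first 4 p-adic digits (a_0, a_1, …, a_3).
Σ a^n = 1/(1 − a) = 1/285;  first 4 digits = (1, 0, 1, 0)

v_2(a) = 2 ≥ 1, so the series converges in ℤ_2 to 1/(1 − a) = 1/(1 − (-284)) = 1/285. Expand this rational in ℤ_2: compute digits iteratively via d_i = x_i mod 2, x_{i+1} = (x_i − d_i)/2. The first 4 digits are (1, 0, 1, 0).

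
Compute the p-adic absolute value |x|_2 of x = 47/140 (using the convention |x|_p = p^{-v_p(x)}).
|47/140|_2 = 4

Step 1 — compute v_2(x) by factoring powers of 2 out of the numerator and denominator: v_2(47/140) = -2. Step 2 — apply |x|_p = p^{-v_p(x)} = 2^{2} = 4.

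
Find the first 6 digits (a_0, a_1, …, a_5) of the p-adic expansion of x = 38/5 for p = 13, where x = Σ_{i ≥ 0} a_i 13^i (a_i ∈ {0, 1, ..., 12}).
(a_0, …, a_5) = (5, 8, 2, 5, 10, 7)

v_13(38/5) = 0 (numerator and denominator both coprime to 13), so x ∈ ℤ_13^×. Compute digits iteratively via a_i = x_i mod 13, x_{i+1} = (x_i − a_i)/13, with x_0 = x:
  x_0 = 38/5;  a_0 = 5;  x_1 = (x_0 − 5)/13 = 1/5
  x_1 = 1/5;  a_1 = 8;  x_2 = (x_1 − 8)/13 = -3/5
  x_2 = -3/5;  a_2 = 2;  x_3 = (x_2 − 2)/13 = -1/5
  x_3 = -1/5;  a_3 = 5;  x_4 = (x_3 − 5)/13 = -2/5
  x_4 = -2/5;  a_4 = 10;  x_5 = (x_4 − 10)/13 = -4/5
  x_5 = -4/5;  a_5 = 7;  x_6 = (x_5 − 7)/13 = -3/5
Digits: (5, 8, 2, 5, 10, 7).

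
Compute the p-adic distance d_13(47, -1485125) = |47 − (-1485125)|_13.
d_13(47, -1485125) = 1/371293

Step 1 — x − y = 47 − (-1485125) = 1485172. Step 2 — v_13(1485172) = 5 (factor: 1485172 = (13^5 · 4); the sign does not affect v_p). Step 3 — |x − y|_13 = 13^{-5} = 1/371293.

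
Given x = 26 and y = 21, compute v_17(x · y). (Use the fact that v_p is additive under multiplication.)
v_17(546) = 0

v_p(x) = 0 (factor: 26 = 17^0 · 26); v_p(y) = 0 (factor: 21 = 17^0 · 21). Additivity: v_p(xy) = v_p(x) + v_p(y) = 0 + 0 = 0. (Direct check: xy = 546 = 17^0 · (546).)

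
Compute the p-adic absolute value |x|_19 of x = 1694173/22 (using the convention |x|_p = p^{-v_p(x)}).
|1694173/22|_19 = 1/130321

Step 1 — compute v_19(x) by factoring powers of 19 out of the numerator and denominator: v_19(1694173/22) = 4. Step 2 — apply |x|_p = p^{-v_p(x)} = 19^{-4} = 1/130321.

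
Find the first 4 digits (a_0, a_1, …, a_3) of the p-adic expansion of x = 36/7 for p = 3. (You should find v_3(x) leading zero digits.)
(a_0, …, a_3) = (0, 0, 1, 2)

v_3(36/7) = 2, so a_0 = ... = a_1 = 0. Factor out: x = 3^2 · u with u = 4/7 a unit in ℤ_3. Expand u iteratively via a_{v+i} = u_i mod 3, u_{i+1} = (u_i − a_{v+i})/3:
  u_0 = 4/7;  a_2 = 1;  u_1 = (u_0 − 1)/3 = -1/7
  u_1 = -1/7;  a_3 = 2;  u_2 = (u_1 − 2)/3 = -5/7
Digits: (0, 0, 1, 2).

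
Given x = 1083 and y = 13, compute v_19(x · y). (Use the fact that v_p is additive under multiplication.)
v_19(14079) = 2

v_p(x) = 2 (factor: 1083 = 19^2 · 3); v_p(y) = 0 (factor: 13 = 19^0 · 13). Additivity: v_p(xy) = v_p(x) + v_p(y) = 2 + 0 = 2. (Direct check: xy = 14079 = 19^2 · (39).)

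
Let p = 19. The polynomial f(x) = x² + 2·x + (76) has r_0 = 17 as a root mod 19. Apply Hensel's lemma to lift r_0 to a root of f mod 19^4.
r_3 = 28194 (mod 130321)

Hensel: r_{i+1} = r_i − f(r_i)·(f′(r_i))^{-1} mod 19^{i+2}, f′(x) = 2x + 2. Iterate:
  r_0 = 17 (mod 19)
  r_1 = 36 (mod 361)
  r_2 = 758 (mod 6859)
  r_3 = 28194 (mod 130321)
Final: r = 28194 satisfies f(r) ≡ 0 mod 19^4.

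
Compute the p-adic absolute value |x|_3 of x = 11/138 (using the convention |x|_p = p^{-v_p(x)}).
|11/138|_3 = 3

Step 1 — compute v_3(x) by factoring powers of 3 out of the numerator and denominator: v_3(11/138) = -1. Step 2 — apply |x|_p = p^{-v_p(x)} = 3^{1} = 3.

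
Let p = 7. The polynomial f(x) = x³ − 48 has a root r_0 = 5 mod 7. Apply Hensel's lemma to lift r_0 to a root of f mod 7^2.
r_1 = 19 (mod 49)

Hensel: r_{i+1} = r_i − f(r_i)/f′(r_i) mod 7^{i+2}, where f′(x) = 3x². Iterate:
  r_0 = 5 (mod 7)
  r_1 = 19 (mod 49)
Final: r = 19 with f(r) ≡ 0 mod 7^2.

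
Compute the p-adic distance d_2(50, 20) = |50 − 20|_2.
d_2(50, 20) = 1/2

Step 1 — x − y = 50 − 20 = 30. Step 2 — v_2(30) = 1 (factor: 30 = (2^1 · 15); the sign does not affect v_p). Step 3 — |x − y|_2 = 2^{-1} = 1/2.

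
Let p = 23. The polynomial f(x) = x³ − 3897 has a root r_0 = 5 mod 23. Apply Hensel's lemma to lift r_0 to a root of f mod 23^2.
r_1 = 281 (mod 529)

Hensel: r_{i+1} = r_i − f(r_i)/f′(r_i) mod 23^{i+2}, where f′(x) = 3x². Iterate:
  r_0 = 5 (mod 23)
  r_1 = 281 (mod 529)
Final: r = 281 with f(r) ≡ 0 mod 23^2.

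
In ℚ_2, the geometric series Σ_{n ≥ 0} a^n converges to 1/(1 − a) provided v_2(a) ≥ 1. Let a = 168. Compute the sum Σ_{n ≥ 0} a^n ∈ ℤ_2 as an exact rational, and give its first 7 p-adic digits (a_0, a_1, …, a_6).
Σ a^n = 1/(1 − a) = -1/167;  first 7 digits = (1, 0, 0, 1, 0, 1, 1)

v_2(a) = 3 ≥ 1, so the series converges in ℤ_2 to 1/(1 − a) = 1/(1 − 168) = -1/167. Expand this rational in ℤ_2: compute digits iteratively via d_i = x_i mod 2, x_{i+1} = (x_i − d_i)/2. The first 7 digits are (1, 0, 0, 1, 0, 1, 1).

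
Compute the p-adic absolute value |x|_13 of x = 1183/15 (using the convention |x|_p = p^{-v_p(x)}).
|1183/15|_13 = 1/169

Step 1 — compute v_13(x) by factoring powers of 13 out of the numerator and denominator: v_13(1183/15) = 2. Step 2 — apply |x|_p = p^{-v_p(x)} = 13^{-2} = 1/169.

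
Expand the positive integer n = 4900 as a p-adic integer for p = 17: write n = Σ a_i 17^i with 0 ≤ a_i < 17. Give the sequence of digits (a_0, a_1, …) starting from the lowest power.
(a_0, a_1, …) = (4, 16, 16)

Repeated division by 17 gives the digits low-to-high: 4900 = 4 + 16·17^1 + 16·17^2. Digit sequence: (4, 16, 16).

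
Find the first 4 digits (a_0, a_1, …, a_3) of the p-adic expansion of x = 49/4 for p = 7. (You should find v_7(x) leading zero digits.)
(a_0, …, a_3) = (0, 0, 2, 5)

v_7(49/4) = 2, so a_0 = ... = a_1 = 0. Factor out: x = 7^2 · u with u = 1/4 a unit in ℤ_7. Expand u iteratively via a_{v+i} = u_i mod 7, u_{i+1} = (u_i − a_{v+i})/7:
  u_0 = 1/4;  a_2 = 2;  u_1 = (u_0 − 2)/7 = -1/4
  u_1 = -1/4;  a_3 = 5;  u_2 = (u_1 − 5)/7 = -3/4
Digits: (0, 0, 2, 5).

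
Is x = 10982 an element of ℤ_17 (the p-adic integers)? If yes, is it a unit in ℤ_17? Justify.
x ∈ ℤ_17 but not a unit; v_17(x) = 2 > 0

ℤ_17 = {x ∈ ℚ_17 : v_17(x) ≥ 0} and ℤ_17^× = {x ∈ ℤ_17 : v_17(x) = 0}. Here v_17(10982) = v_17(num) − v_17(den) = 2; compare against these criteria.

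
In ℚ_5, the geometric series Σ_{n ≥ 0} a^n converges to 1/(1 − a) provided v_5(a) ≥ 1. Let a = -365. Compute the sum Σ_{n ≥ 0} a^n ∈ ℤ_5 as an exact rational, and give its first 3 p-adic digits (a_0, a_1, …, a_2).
Σ a^n = 1/(1 − a) = 1/366;  first 3 digits = (1, 2, 4)

v_5(a) = 1 ≥ 1, so the series converges in ℤ_5 to 1/(1 − a) = 1/(1 − (-365)) = 1/366. Expand this rational in ℤ_5: compute digits iteratively via d_i = x_i mod 5, x_{i+1} = (x_i − d_i)/5. The first 3 digits are (1, 2, 4).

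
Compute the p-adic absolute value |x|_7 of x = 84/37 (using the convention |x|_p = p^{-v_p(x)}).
|84/37|_7 = 1/7

Step 1 — compute v_7(x) by factoring powers of 7 out of the numerator and denominator: v_7(84/37) = 1. Step 2 — apply |x|_p = p^{-v_p(x)} = 7^{-1} = 1/7.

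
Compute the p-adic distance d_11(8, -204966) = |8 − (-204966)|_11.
d_11(8, -204966) = 1/14641

Step 1 — x − y = 8 − (-204966) = 204974. Step 2 — v_11(204974) = 4 (factor: 204974 = (11^4 · 14); the sign does not affect v_p). Step 3 — |x − y|_11 = 11^{-4} = 1/14641.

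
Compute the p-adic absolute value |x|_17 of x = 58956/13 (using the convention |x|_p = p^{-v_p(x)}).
|58956/13|_17 = 1/4913

Step 1 — compute v_17(x) by factoring powers of 17 out of the numerator and denominator: v_17(58956/13) = 3. Step 2 — apply |x|_p = p^{-v_p(x)} = 17^{-3} = 1/4913.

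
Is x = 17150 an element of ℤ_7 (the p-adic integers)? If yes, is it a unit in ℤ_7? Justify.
x ∈ ℤ_7 but not a unit; v_7(x) = 3 > 0

ℤ_7 = {x ∈ ℚ_7 : v_7(x) ≥ 0} and ℤ_7^× = {x ∈ ℤ_7 : v_7(x) = 0}. Here v_7(17150) = v_7(num) − v_7(den) = 3; compare against these criteria.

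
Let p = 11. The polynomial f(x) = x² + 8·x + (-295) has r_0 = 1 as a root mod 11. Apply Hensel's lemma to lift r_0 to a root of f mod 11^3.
r_2 = 1167 (mod 1331)

Hensel: r_{i+1} = r_i − f(r_i)·(f′(r_i))^{-1} mod 11^{i+2}, f′(x) = 2x + 8. Iterate:
  r_0 = 1 (mod 11)
  r_1 = 78 (mod 121)
  r_2 = 1167 (mod 1331)
Final: r = 1167 satisfies f(r) ≡ 0 mod 11^3.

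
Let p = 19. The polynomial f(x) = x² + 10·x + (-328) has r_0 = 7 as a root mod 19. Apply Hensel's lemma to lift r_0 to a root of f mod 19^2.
r_1 = 121 (mod 361)

Hensel: r_{i+1} = r_i − f(r_i)·(f′(r_i))^{-1} mod 19^{i+2}, f′(x) = 2x + 10. Iterate:
  r_0 = 7 (mod 19)
  r_1 = 121 (mod 361)
Final: r = 121 satisfies f(r) ≡ 0 mod 19^2.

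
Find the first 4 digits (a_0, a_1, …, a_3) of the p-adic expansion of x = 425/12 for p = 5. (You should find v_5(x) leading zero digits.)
(a_0, …, a_3) = (0, 0, 1, 3)

v_5(425/12) = 2, so a_0 = ... = a_1 = 0. Factor out: x = 5^2 · u with u = 17/12 a unit in ℤ_5. Expand u iteratively via a_{v+i} = u_i mod 5, u_{i+1} = (u_i − a_{v+i})/5:
  u_0 = 17/12;  a_2 = 1;  u_1 = (u_0 − 1)/5 = 1/12
  u_1 = 1/12;  a_3 = 3;  u_2 = (u_1 − 3)/5 = -7/12
Digits: (0, 0, 1, 3).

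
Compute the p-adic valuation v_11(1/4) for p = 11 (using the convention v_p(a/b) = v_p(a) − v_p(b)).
v_11(1/4) = 0

Factor powers of 11 from the numerator and denominator of the reduced fraction: 1 = 11^0 · 1 and 4 = 11^0 · 4. Apply v_p(a/b) = v_p(a) − v_p(b): v_11(1/4) = 0 − 0 = 0.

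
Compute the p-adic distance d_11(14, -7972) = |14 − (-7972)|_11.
d_11(14, -7972) = 1/1331

Step 1 — x − y = 14 − (-7972) = 7986. Step 2 — v_11(7986) = 3 (factor: 7986 = (11^3 · 6); the sign does not affect v_p). Step 3 — |x − y|_11 = 11^{-3} = 1/1331.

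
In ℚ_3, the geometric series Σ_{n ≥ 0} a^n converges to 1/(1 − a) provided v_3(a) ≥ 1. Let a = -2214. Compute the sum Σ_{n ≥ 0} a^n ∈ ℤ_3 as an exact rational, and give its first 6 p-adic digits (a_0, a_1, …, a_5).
Σ a^n = 1/(1 − a) = 1/2215;  first 6 digits = (1, 0, 0, 2, 2, 2)

v_3(a) = 3 ≥ 1, so the series converges in ℤ_3 to 1/(1 − a) = 1/(1 − (-2214)) = 1/2215. Expand this rational in ℤ_3: compute digits iteratively via d_i = x_i mod 3, x_{i+1} = (x_i − d_i)/3. The first 6 digits are (1, 0, 0, 2, 2, 2).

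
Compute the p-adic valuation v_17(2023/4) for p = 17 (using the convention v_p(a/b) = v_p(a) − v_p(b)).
v_17(2023/4) = 2

Factor powers of 17 from the numerator and denominator of the reduced fraction: 2023 = 17^2 · 7 and 4 = 17^0 · 4. Apply v_p(a/b) = v_p(a) − v_p(b): v_17(2023/4) = 2 − 0 = 2.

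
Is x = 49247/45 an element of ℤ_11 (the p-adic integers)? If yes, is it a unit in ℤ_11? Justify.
x ∈ ℤ_11 but not a unit; v_11(x) = 3 > 0

ℤ_11 = {x ∈ ℚ_11 : v_11(x) ≥ 0} and ℤ_11^× = {x ∈ ℤ_11 : v_11(x) = 0}. Here v_11(49247/45) = v_11(num) − v_11(den) = 3; compare against these criteria.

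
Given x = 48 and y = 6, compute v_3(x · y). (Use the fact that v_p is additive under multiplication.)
v_3(288) = 2

v_p(x) = 1 (factor: 48 = 3^1 · 16); v_p(y) = 1 (factor: 6 = 3^1 · 2). Additivity: v_p(xy) = v_p(x) + v_p(y) = 1 + 1 = 2. (Direct check: xy = 288 = 3^2 · (32).)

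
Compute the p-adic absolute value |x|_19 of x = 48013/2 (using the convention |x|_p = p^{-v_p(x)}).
|48013/2|_19 = 1/6859

Step 1 — compute v_19(x) by factoring powers of 19 out of the numerator and denominator: v_19(48013/2) = 3. Step 2 — apply |x|_p = p^{-v_p(x)} = 19^{-3} = 1/6859.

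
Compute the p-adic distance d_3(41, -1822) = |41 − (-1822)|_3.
d_3(41, -1822) = 1/81

Step 1 — x − y = 41 − (-1822) = 1863. Step 2 — v_3(1863) = 4 (factor: 1863 = (3^4 · 23); the sign does not affect v_p). Step 3 — |x − y|_3 = 3^{-4} = 1/81.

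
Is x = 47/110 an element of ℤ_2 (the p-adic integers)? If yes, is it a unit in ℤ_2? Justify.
x ∉ ℤ_2 (v_2(x) = -1 < 0)

ℤ_2 = {x ∈ ℚ_2 : v_2(x) ≥ 0} and ℤ_2^× = {x ∈ ℤ_2 : v_2(x) = 0}. Here v_2(47/110) = v_2(num) − v_2(den) = -1; compare against these criteria.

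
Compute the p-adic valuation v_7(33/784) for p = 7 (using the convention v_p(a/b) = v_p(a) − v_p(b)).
v_7(33/784) = -2

Factor powers of 7 from the numerator and denominator of the reduced fraction: 33 = 7^0 · 33 and 784 = 7^2 · 16. Apply v_p(a/b) = v_p(a) − v_p(b): v_7(33/784) = 0 − 2 = -2.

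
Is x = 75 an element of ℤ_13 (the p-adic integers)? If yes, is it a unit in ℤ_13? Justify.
x ∈ ℤ_13^× (unit); v_13(x) = 0

ℤ_13 = {x ∈ ℚ_13 : v_13(x) ≥ 0} and ℤ_13^× = {x ∈ ℤ_13 : v_13(x) = 0}. Here v_13(75) = v_13(num) − v_13(den) = 0; compare against these criteria.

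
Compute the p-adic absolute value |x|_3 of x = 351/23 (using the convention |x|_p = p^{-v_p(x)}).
|351/23|_3 = 1/27

Step 1 — compute v_3(x) by factoring powers of 3 out of the numerator and denominator: v_3(351/23) = 3. Step 2 — apply |x|_p = p^{-v_p(x)} = 3^{-3} = 1/27.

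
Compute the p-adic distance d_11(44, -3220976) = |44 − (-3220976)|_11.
d_11(44, -3220976) = 1/161051

Step 1 — x − y = 44 − (-3220976) = 3221020. Step 2 — v_11(3221020) = 5 (factor: 3221020 = (11^5 · 20); the sign does not affect v_p). Step 3 — |x − y|_11 = 11^{-5} = 1/161051.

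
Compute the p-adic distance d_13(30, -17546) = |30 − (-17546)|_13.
d_13(30, -17546) = 1/2197

Step 1 — x − y = 30 − (-17546) = 17576. Step 2 — v_13(17576) = 3 (factor: 17576 = (13^3 · 8); the sign does not affect v_p). Step 3 — |x − y|_13 = 13^{-3} = 1/2197.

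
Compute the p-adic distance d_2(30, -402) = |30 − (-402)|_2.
d_2(30, -402) = 1/16

Step 1 — x − y = 30 − (-402) = 432. Step 2 — v_2(432) = 4 (factor: 432 = (2^4 · 27); the sign does not affect v_p). Step 3 — |x − y|_2 = 2^{-4} = 1/16.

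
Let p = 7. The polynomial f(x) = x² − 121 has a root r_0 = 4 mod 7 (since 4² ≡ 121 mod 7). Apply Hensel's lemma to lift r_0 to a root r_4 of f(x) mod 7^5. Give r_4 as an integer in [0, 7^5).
r_4 = 11 (mod 16807)

Hensel's recurrence: r_{i+1} = r_i − f(r_i)·(f′(r_i))^{-1} mod 7^{i+2}, with f′(x) = 2x. Iterate:
  r_0 = 4 (mod 7)
  r_1 = 11 (mod 49)
  r_2 = 11 (mod 343)
  r_3 = 11 (mod 2401)
  r_4 = 11 (mod 16807)
Final: r_4 = 11, and one checks f(r_4) ≡ 0 mod 7^5.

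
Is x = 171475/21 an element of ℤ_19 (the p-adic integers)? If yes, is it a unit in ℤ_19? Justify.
x ∈ ℤ_19 but not a unit; v_19(x) = 3 > 0

ℤ_19 = {x ∈ ℚ_19 : v_19(x) ≥ 0} and ℤ_19^× = {x ∈ ℤ_19 : v_19(x) = 0}. Here v_19(171475/21) = v_19(num) − v_19(den) = 3; compare against these criteria.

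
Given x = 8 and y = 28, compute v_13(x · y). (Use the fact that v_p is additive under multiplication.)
v_13(224) = 0

v_p(x) = 0 (factor: 8 = 13^0 · 8); v_p(y) = 0 (factor: 28 = 13^0 · 28). Additivity: v_p(xy) = v_p(x) + v_p(y) = 0 + 0 = 0. (Direct check: xy = 224 = 13^0 · (224).)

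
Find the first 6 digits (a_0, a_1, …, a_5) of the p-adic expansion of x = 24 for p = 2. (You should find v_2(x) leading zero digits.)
(a_0, …, a_5) = (0, 0, 0, 1, 1, 0)

v_2(24) = 3, so a_0 = ... = a_2 = 0. Factor out: x = 2^3 · u with u = 3 a unit in ℤ_2. Expand u iteratively via a_{v+i} = u_i mod 2, u_{i+1} = (u_i − a_{v+i})/2:
  u_0 = 3;  a_3 = 1;  u_1 = (u_0 − 1)/2 = 1
  u_1 = 1;  a_4 = 1;  u_2 = (u_1 − 1)/2 = 0
  u_2 = 0;  a_5 = 0;  u_3 = (u_2 − 0)/2 = 0
Digits: (0, 0, 0, 1, 1, 0).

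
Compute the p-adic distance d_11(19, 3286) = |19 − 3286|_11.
d_11(19, 3286) = 1/121

Step 1 — x − y = 19 − 3286 = -3267. Step 2 — v_11(-3267) = 2 (factor: -3267 = −(11^2 · 27); the sign does not affect v_p). Step 3 — |x − y|_11 = 11^{-2} = 1/121.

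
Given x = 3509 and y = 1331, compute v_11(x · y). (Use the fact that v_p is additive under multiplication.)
v_11(4670479) = 5

v_p(x) = 2 (factor: 3509 = 11^2 · 29); v_p(y) = 3 (factor: 1331 = 11^3 · 1). Additivity: v_p(xy) = v_p(x) + v_p(y) = 2 + 3 = 5. (Direct check: xy = 4670479 = 11^5 · (29).)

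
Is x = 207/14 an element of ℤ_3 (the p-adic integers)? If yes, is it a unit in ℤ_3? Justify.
x ∈ ℤ_3 but not a unit; v_3(x) = 2 > 0

ℤ_3 = {x ∈ ℚ_3 : v_3(x) ≥ 0} and ℤ_3^× = {x ∈ ℤ_3 : v_3(x) = 0}. Here v_3(207/14) = v_3(num) − v_3(den) = 2; compare against these criteria.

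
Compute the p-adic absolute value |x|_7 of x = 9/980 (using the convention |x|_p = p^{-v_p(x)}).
|9/980|_7 = 49

Step 1 — compute v_7(x) by factoring powers of 7 out of the numerator and denominator: v_7(9/980) = -2. Step 2 — apply |x|_p = p^{-v_p(x)} = 7^{2} = 49.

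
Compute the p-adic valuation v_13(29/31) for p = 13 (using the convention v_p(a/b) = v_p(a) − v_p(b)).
v_13(29/31) = 0

Factor powers of 13 from the numerator and denominator of the reduced fraction: 29 = 13^0 · 29 and 31 = 13^0 · 31. Apply v_p(a/b) = v_p(a) − v_p(b): v_13(29/31) = 0 − 0 = 0.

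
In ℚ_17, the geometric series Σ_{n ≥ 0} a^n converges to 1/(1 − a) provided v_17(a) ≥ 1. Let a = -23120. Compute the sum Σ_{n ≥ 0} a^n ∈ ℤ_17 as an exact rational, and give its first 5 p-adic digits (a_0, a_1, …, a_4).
Σ a^n = 1/(1 − a) = 1/23121;  first 5 digits = (1, 0, 5, 12, 7)

v_17(a) = 2 ≥ 1, so the series converges in ℤ_17 to 1/(1 − a) = 1/(1 − (-23120)) = 1/23121. Expand this rational in ℤ_17: compute digits iteratively via d_i = x_i mod 17, x_{i+1} = (x_i − d_i)/17. The first 5 digits are (1, 0, 5, 12, 7).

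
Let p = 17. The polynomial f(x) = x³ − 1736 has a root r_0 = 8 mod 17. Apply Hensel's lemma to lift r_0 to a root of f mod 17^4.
r_3 = 73023 (mod 83521)

Hensel: r_{i+1} = r_i − f(r_i)/f′(r_i) mod 17^{i+2}, where f′(x) = 3x². Iterate:
  r_0 = 8 (mod 17)
  r_1 = 195 (mod 289)
  r_2 = 4241 (mod 4913)
  r_3 = 73023 (mod 83521)
Final: r = 73023 with f(r) ≡ 0 mod 17^4.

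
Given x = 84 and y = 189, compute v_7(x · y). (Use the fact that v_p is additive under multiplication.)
v_7(15876) = 2

v_p(x) = 1 (factor: 84 = 7^1 · 12); v_p(y) = 1 (factor: 189 = 7^1 · 27). Additivity: v_p(xy) = v_p(x) + v_p(y) = 1 + 1 = 2. (Direct check: xy = 15876 = 7^2 · (324).)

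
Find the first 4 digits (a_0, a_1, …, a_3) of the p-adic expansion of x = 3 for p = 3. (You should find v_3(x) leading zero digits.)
(a_0, …, a_3) = (0, 1, 0, 0)

v_3(3) = 1, so a_0 = ... = a_0 = 0. Factor out: x = 3^1 · u with u = 1 a unit in ℤ_3. Expand u iteratively via a_{v+i} = u_i mod 3, u_{i+1} = (u_i − a_{v+i})/3:
  u_0 = 1;  a_1 = 1;  u_1 = (u_0 − 1)/3 = 0
  u_1 = 0;  a_2 = 0;  u_2 = (u_1 − 0)/3 = 0
  u_2 = 0;  a_3 = 0;  u_3 = (u_2 − 0)/3 = 0
Digits: (0, 1, 0, 0).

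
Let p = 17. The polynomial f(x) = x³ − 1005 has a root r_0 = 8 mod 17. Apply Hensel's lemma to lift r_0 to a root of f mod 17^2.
r_1 = 280 (mod 289)

Hensel: r_{i+1} = r_i − f(r_i)/f′(r_i) mod 17^{i+2}, where f′(x) = 3x². Iterate:
  r_0 = 8 (mod 17)
  r_1 = 280 (mod 289)
Final: r = 280 with f(r) ≡ 0 mod 17^2.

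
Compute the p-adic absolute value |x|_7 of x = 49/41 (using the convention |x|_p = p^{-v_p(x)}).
|49/41|_7 = 1/49

Step 1 — compute v_7(x) by factoring powers of 7 out of the numerator and denominator: v_7(49/41) = 2. Step 2 — apply |x|_p = p^{-v_p(x)} = 7^{-2} = 1/49.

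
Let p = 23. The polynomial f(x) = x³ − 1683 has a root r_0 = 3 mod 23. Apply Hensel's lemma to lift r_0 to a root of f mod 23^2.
r_1 = 417 (mod 529)

Hensel: r_{i+1} = r_i − f(r_i)/f′(r_i) mod 23^{i+2}, where f′(x) = 3x². Iterate:
  r_0 = 3 (mod 23)
  r_1 = 417 (mod 529)
Final: r = 417 with f(r) ≡ 0 mod 23^2.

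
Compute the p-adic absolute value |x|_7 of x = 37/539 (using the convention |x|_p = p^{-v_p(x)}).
|37/539|_7 = 49

Step 1 — compute v_7(x) by factoring powers of 7 out of the numerator and denominator: v_7(37/539) = -2. Step 2 — apply |x|_p = p^{-v_p(x)} = 7^{2} = 49.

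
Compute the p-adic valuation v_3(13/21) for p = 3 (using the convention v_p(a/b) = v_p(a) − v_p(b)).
v_3(13/21) = -1

Factor powers of 3 from the numerator and denominator of the reduced fraction: 13 = 3^0 · 13 and 21 = 3^1 · 7. Apply v_p(a/b) = v_p(a) − v_p(b): v_3(13/21) = 0 − 1 = -1.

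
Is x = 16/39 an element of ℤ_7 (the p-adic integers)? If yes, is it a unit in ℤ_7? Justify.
x ∈ ℤ_7^× (unit); v_7(x) = 0

ℤ_7 = {x ∈ ℚ_7 : v_7(x) ≥ 0} and ℤ_7^× = {x ∈ ℤ_7 : v_7(x) = 0}. Here v_7(16/39) = v_7(num) − v_7(den) = 0; compare against these criteria.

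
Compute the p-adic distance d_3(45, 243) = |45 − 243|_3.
d_3(45, 243) = 1/9

Step 1 — x − y = 45 − 243 = -198. Step 2 — v_3(-198) = 2 (factor: -198 = −(3^2 · 22); the sign does not affect v_p). Step 3 — |x − y|_3 = 3^{-2} = 1/9.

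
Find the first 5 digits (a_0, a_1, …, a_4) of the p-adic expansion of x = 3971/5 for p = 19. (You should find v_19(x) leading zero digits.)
(a_0, …, a_4) = (0, 0, 6, 15, 3)

v_19(3971/5) = 2, so a_0 = ... = a_1 = 0. Factor out: x = 19^2 · u with u = 11/5 a unit in ℤ_19. Expand u iteratively via a_{v+i} = u_i mod 19, u_{i+1} = (u_i − a_{v+i})/19:
  u_0 = 11/5;  a_2 = 6;  u_1 = (u_0 − 6)/19 = -1/5
  u_1 = -1/5;  a_3 = 15;  u_2 = (u_1 − 15)/19 = -4/5
  u_2 = -4/5;  a_4 = 3;  u_3 = (u_2 − 3)/19 = -1/5
Digits: (0, 0, 6, 15, 3).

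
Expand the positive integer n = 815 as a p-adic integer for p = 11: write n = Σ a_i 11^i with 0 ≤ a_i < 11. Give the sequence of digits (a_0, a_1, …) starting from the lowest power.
(a_0, a_1, …) = (1, 8, 6)

Repeated division by 11 gives the digits low-to-high: 815 = 1 + 8·11^1 + 6·11^2. Digit sequence: (1, 8, 6).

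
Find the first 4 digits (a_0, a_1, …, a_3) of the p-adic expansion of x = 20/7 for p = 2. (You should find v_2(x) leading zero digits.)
(a_0, …, a_3) = (0, 0, 1, 1)

v_2(20/7) = 2, so a_0 = ... = a_1 = 0. Factor out: x = 2^2 · u with u = 5/7 a unit in ℤ_2. Expand u iteratively via a_{v+i} = u_i mod 2, u_{i+1} = (u_i − a_{v+i})/2:
  u_0 = 5/7;  a_2 = 1;  u_1 = (u_0 − 1)/2 = -1/7
  u_1 = -1/7;  a_3 = 1;  u_2 = (u_1 − 1)/2 = -4/7
Digits: (0, 0, 1, 1).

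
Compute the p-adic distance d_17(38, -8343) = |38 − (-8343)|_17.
d_17(38, -8343) = 1/289

Step 1 — x − y = 38 − (-8343) = 8381. Step 2 — v_17(8381) = 2 (factor: 8381 = (17^2 · 29); the sign does not affect v_p). Step 3 — |x − y|_17 = 17^{-2} = 1/289.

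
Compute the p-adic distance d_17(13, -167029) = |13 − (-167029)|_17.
d_17(13, -167029) = 1/83521

Step 1 — x − y = 13 − (-167029) = 167042. Step 2 — v_17(167042) = 4 (factor: 167042 = (17^4 · 2); the sign does not affect v_p). Step 3 — |x − y|_17 = 17^{-4} = 1/83521.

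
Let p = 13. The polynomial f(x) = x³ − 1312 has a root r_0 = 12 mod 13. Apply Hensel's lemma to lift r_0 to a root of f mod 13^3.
r_2 = 1338 (mod 2197)

Hensel: r_{i+1} = r_i − f(r_i)/f′(r_i) mod 13^{i+2}, where f′(x) = 3x². Iterate:
  r_0 = 12 (mod 13)
  r_1 = 155 (mod 169)
  r_2 = 1338 (mod 2197)
Final: r = 1338 with f(r) ≡ 0 mod 13^3.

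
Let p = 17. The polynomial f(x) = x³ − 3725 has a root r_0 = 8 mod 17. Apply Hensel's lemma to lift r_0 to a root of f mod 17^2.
r_1 = 246 (mod 289)

Hensel: r_{i+1} = r_i − f(r_i)/f′(r_i) mod 17^{i+2}, where f′(x) = 3x². Iterate:
  r_0 = 8 (mod 17)
  r_1 = 246 (mod 289)
Final: r = 246 with f(r) ≡ 0 mod 17^2.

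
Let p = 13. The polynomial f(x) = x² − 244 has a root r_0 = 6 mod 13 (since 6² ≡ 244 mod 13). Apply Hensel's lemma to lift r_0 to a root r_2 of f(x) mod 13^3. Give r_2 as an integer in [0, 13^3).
r_2 = 812 (mod 2197)

Hensel's recurrence: r_{i+1} = r_i − f(r_i)·(f′(r_i))^{-1} mod 13^{i+2}, with f′(x) = 2x. Iterate:
  r_0 = 6 (mod 13)
  r_1 = 136 (mod 169)
  r_2 = 812 (mod 2197)
Final: r_2 = 812, and one checks f(r_2) ≡ 0 mod 13^3.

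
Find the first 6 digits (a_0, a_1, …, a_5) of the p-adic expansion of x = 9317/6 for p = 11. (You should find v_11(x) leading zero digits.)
(a_0, …, a_5) = (0, 0, 0, 3, 9, 1)

v_11(9317/6) = 3, so a_0 = ... = a_2 = 0. Factor out: x = 11^3 · u with u = 7/6 a unit in ℤ_11. Expand u iteratively via a_{v+i} = u_i mod 11, u_{i+1} = (u_i − a_{v+i})/11:
  u_0 = 7/6;  a_3 = 3;  u_1 = (u_0 − 3)/11 = -1/6
  u_1 = -1/6;  a_4 = 9;  u_2 = (u_1 − 9)/11 = -5/6
  u_2 = -5/6;  a_5 = 1;  u_3 = (u_2 − 1)/11 = -1/6
Digits: (0, 0, 0, 3, 9, 1).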